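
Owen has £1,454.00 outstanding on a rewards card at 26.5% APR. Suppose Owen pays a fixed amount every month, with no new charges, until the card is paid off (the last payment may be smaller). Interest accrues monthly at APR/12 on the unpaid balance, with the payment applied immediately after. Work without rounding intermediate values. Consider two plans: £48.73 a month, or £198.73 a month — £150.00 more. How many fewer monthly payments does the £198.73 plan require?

Monthly rate r = 26.5%/12 = 2.20833% = 0.0220833.
At £48.73/mo: n = ⌈−ln(1 − rB₀/P)/ln(1+r)⌉ = 50 payments (last £11.99); total interest = total paid − £1,454.00 = £945.76.
At £198.73/mo: 9 payments (last £13.62); total interest £149.46.
Payments saved = 50 − 9 = 41.

41 fewer payments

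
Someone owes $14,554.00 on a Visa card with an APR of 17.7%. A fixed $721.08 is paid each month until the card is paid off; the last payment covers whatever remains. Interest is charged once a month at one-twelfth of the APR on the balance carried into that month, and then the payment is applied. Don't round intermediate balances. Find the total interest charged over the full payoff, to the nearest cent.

$2,850.63

Monthly rate r = 17.7%/12 = 1.475% = 0.01475.
Payoff takes n = ⌈−ln(1 − rB₀/P)/ln(1+r)⌉ = ⌈24.136⌉ = 25 payments; the last is $98.71.
Total paid = 24·$721.08 + $98.71 = $17,404.63.
Total interest = total paid − principal = $17,404.63 − $14,554.00 = $2,850.63.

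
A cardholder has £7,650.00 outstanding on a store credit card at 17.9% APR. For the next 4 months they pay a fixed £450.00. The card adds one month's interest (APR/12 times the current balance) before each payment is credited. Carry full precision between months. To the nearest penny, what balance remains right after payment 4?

Monthly rate r = 17.9%/12 = 1.49167% = 0.0149167.
Each month: B ← B·(1+r) − £450.00.
Month 1: interest £114.11; balance after payment £7,314.11.
Month 2: interest £109.10; balance after payment £6,973.21.
Month 3: interest £104.02; balance after payment £6,627.23.
Month 4: interest £98.86; balance after payment £6,276.09.

£6,276.09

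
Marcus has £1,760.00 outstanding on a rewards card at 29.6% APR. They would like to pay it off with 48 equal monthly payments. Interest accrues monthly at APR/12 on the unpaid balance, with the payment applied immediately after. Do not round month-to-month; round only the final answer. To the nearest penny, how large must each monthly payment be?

£62.96

Monthly rate r = 29.6%/12 = 2.46667% = 0.0246667.
Level-payment amortization: P = B₀·r / (1 − (1+r)^(−n)) = 1760.00·0.0246667 / (1 − 1.02467^(−48)).
Denominator 1 − (1+r)^(−48) = 0.689519167.
P = 43.4133 / 0.689519167 ≈ 62.96.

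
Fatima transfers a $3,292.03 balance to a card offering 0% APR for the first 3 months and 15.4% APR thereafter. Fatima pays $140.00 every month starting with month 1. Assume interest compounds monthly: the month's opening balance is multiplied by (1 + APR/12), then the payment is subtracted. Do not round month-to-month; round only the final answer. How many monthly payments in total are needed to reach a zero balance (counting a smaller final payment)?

27 months

Promo months 1–3 at r₀ = 0%/12 = 0; months 4+ at r₁ = 15.4%/12 = 0.0128333.
After month 3 (no interest yet): B = $3,292.03 − 3·$140.00 = $2,872.03.
Then at r₁ with $140.00/mo: n₂ = −ln(1 − r₁·B/P)/ln(1+r₁) ≈ 23.96 → 24 more payments.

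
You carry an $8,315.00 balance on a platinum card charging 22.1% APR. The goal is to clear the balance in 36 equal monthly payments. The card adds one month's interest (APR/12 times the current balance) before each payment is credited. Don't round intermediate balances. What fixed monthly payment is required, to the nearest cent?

$317.98

Monthly rate r = 22.1%/12 = 1.84167% = 0.0184167.
Level-payment amortization: P = B₀·r / (1 − (1+r)^(−n)) = 8315.00·0.0184167 / (1 − 1.01842^(−36)).
Denominator 1 − (1+r)^(−36) = 0.481579615.
P = 153.135 / 0.481579615 ≈ 317.98.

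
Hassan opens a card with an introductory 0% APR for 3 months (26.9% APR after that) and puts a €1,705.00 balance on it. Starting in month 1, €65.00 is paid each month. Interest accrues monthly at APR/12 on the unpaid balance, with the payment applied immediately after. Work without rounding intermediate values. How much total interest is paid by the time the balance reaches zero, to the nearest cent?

Promo months 1–3 at r₀ = 0%/12 = 0; months 4+ at r₁ = 26.9%/12 = 0.0224167.
After month 3 (no interest yet): B = €1,705.00 − 3·€65.00 = €1,510.00.
Then at r₁ with €65.00/mo: n₂ = −ln(1 − r₁·B/P)/ln(1+r₁) ≈ 33.18 → 34 more payments.
Total paid = 36·€65.00 + €11.73 = €2,351.73; interest = €2,351.73 − €1,705.00 = €646.73.

€646.73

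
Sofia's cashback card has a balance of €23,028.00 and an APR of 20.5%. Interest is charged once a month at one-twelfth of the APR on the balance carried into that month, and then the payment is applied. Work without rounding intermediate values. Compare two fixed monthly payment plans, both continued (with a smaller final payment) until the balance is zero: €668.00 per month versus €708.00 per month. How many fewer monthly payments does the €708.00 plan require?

5 fewer payments

Monthly rate r = 20.5%/12 = 1.70833% = 0.0170833.
At €668.00/mo: n = ⌈−ln(1 − rB₀/P)/ln(1+r)⌉ = 53 payments (last €321.77); total interest = total paid − €23,028.00 = €12,029.77.
At €708.00/mo: 48 payments (last €627.17); total interest €10,875.17.
Payments saved = 53 − 48 = 5.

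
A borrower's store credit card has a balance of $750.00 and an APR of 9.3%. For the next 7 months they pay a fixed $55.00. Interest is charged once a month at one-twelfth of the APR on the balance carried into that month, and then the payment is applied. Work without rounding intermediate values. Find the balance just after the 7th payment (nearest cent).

$397.58

Monthly rate r = 9.3%/12 = 0.775% = 0.00775.
Each month: B ← B·(1+r) − $55.00.
Month 1: interest $5.81; balance after payment $700.81.
Month 2: interest $5.43; balance after payment $651.24.
Month 3: interest $5.05; balance after payment $601.29.
Month 4: interest $4.66; balance after payment $550.95.
Month 5: interest $4.27; balance after payment $500.22.
Month 6: interest $3.88; balance after payment $449.10.
Month 7: interest $3.48; balance after payment $397.58.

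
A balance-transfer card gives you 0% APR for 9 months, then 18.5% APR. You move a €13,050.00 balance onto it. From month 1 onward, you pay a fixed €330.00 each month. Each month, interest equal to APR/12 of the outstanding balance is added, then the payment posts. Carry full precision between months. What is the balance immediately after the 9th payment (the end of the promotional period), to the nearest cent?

Promo months 1–9 at r₀ = 0%/12 = 0; months 10+ at r₁ = 18.5%/12 = 0.0154167.
After month 9 (no interest yet): B = €13,050.00 − 9·€330.00 = €10,080.00.

€10,080.00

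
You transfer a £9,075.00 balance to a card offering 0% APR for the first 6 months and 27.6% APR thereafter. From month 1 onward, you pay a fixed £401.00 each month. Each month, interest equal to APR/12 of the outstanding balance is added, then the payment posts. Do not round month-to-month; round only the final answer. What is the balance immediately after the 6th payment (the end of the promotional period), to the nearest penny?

£6,669.00

Promo months 1–6 at r₀ = 0%/12 = 0; months 7+ at r₁ = 27.6%/12 = 0.023.
After month 6 (no interest yet): B = £9,075.00 − 6·£401.00 = £6,669.00.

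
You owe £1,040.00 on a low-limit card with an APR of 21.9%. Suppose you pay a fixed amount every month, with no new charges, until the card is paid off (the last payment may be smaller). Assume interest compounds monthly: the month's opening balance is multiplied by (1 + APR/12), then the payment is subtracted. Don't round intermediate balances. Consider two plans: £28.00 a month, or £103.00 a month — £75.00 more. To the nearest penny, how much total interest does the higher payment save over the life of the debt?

£593.66

Monthly rate r = 21.9%/12 = 1.825% = 0.01825.
At £28.00/mo: n = ⌈−ln(1 − rB₀/P)/ln(1+r)⌉ = 63 payments (last £17.80); total interest = total paid − £1,040.00 = £713.80.
At £103.00/mo: 12 payments (last £27.14); total interest £120.14.
Interest saved = £713.80 − £120.14 = £593.66.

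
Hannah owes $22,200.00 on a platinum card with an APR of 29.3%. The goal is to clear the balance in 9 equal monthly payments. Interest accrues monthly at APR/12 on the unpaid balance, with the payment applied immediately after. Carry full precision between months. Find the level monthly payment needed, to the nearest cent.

Monthly rate r = 29.3%/12 = 2.44167% = 0.0244167.
Level-payment amortization: P = B₀·r / (1 − (1+r)^(−n)) = 22200.00·0.0244167 / (1 − 1.02442^(−9)).
Denominator 1 − (1+r)^(−9) = 0.195158652.
P = 542.05 / 0.195158652 ≈ 2777.48.

$2,777.48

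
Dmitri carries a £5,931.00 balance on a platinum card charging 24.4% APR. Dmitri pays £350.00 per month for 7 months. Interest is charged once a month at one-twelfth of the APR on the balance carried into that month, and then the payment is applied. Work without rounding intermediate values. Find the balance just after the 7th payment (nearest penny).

Monthly rate r = 24.4%/12 = 2.03333% = 0.0203333.
Each month: B ← B·(1+r) − £350.00.
Month 1: interest £120.60; balance after payment £5,701.60.
Month 2: interest £115.93; balance after payment £5,467.53.
Month 3: interest £111.17; balance after payment £5,228.70.
Month 4: interest £106.32; balance after payment £4,985.02.
Month 5: interest £101.36; balance after payment £4,736.38.
Month 6: interest £96.31; balance after payment £4,482.69.
Month 7: interest £91.15; balance after payment £4,223.84.

£4,223.84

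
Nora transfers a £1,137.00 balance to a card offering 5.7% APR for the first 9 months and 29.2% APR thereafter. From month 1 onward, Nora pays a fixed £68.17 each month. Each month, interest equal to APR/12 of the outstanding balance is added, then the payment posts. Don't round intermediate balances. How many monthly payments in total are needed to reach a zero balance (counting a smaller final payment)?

19 payments

Promo months 1–9 at r₀ = 5.7%/12 = 0.00475; months 10+ at r₁ = 29.2%/12 = 0.0243333.
After month 9: iterate B ← B·(1+r₀) − £68.17 for 9 months → £561.22.
Then at r₁ with £68.17/mo: n₂ = −ln(1 − r₁·B/P)/ln(1+r₁) ≈ 9.30 → 10 more payments.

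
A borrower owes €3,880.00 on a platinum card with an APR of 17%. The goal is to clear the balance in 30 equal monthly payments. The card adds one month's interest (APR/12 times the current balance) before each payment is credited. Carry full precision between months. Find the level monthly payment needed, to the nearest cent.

€159.66

Monthly rate r = 17%/12 = 1.41667% = 0.0141667.
Level-payment amortization: P = B₀·r / (1 − (1+r)^(−n)) = 3880.00·0.0141667 / (1 − 1.01417^(−30)).
Denominator 1 − (1+r)^(−30) = 0.344277578.
P = 54.9667 / 0.344277578 ≈ 159.66.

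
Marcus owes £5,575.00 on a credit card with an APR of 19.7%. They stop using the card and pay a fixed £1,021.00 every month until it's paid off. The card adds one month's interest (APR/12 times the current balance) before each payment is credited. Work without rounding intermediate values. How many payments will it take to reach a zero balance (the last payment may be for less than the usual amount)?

6 payments

Monthly rate r = 19.7%/12 = 1.64167% = 0.0164167.
Recurrence: B ← B·(1+r) − £1,021.00.
Month 1: interest £91.52; balance after payment £4,645.52.
Month 2: interest £76.26; balance after payment £3,700.79.
Month 3: interest £60.75; balance after payment £2,740.54.
Month 4: interest £44.99; balance after payment £1,764.53.
Month 5: interest £28.97; balance after payment £772.50.
Month 6: interest £12.68; balance after payment £0.00.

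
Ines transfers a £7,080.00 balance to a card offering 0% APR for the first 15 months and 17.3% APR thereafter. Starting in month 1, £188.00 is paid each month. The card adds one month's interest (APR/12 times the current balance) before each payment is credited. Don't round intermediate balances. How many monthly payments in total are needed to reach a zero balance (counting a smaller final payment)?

43 payments

Promo months 1–15 at r₀ = 0%/12 = 0; months 16+ at r₁ = 17.3%/12 = 0.0144167.
After month 15 (no interest yet): B = £7,080.00 − 15·£188.00 = £4,260.00.
Then at r₁ with £188.00/mo: n₂ = −ln(1 − r₁·B/P)/ln(1+r₁) ≈ 27.63 → 28 more payments.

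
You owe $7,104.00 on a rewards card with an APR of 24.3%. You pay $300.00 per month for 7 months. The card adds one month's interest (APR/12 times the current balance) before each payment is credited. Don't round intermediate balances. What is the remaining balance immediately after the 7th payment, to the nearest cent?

$5,942.30

Monthly rate r = 24.3%/12 = 2.025% = 0.02025.
Each month: B ← B·(1+r) − $300.00.
Month 1: interest $143.86; balance after payment $6,947.86.
Month 2: interest $140.69; balance after payment $6,788.55.
Month 3: interest $137.47; balance after payment $6,626.02.
Month 4: interest $134.18; balance after payment $6,460.20.
Month 5: interest $130.82; balance after payment $6,291.01.
Month 6: interest $127.39; balance after payment $6,118.41.
Month 7: interest $123.90; balance after payment $5,942.30.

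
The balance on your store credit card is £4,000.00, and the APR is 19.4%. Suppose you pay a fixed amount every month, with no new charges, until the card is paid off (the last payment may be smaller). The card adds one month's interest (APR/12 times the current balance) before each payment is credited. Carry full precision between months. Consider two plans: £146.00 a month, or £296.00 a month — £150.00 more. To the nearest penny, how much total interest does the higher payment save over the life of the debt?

Monthly rate r = 19.4%/12 = 1.61667% = 0.0161667.
At £146.00/mo: n = ⌈−ln(1 − rB₀/P)/ln(1+r)⌉ = 37 payments (last £70.44); total interest = total paid − £4,000.00 = £1,326.44.
At £296.00/mo: 16 payments (last £110.17); total interest £550.17.
Interest saved = £1,326.44 − £550.17 = £776.27.

£776.27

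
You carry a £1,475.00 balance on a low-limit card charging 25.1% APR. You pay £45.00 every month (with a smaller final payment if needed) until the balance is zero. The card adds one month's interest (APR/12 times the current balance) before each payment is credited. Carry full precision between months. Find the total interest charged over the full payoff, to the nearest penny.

£1,040.36

Monthly rate r = 25.1%/12 = 2.09167% = 0.0209167.
Payoff takes n = ⌈−ln(1 − rB₀/P)/ln(1+r)⌉ = ⌈55.896⌉ = 56 payments; the last is £40.36.
Total paid = 55·£45.00 + £40.36 = £2,515.36.
Total interest = total paid − principal = £2,515.36 − £1,475.00 = £1,040.36.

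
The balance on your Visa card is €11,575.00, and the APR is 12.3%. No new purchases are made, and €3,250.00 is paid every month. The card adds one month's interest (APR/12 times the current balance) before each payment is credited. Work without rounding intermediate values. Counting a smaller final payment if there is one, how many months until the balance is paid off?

Monthly rate r = 12.3%/12 = 1.025% = 0.01025.
Recurrence: B ← B·(1+r) − €3,250.00.
Month 1: interest €118.64; balance after payment €8,443.64.
Month 2: interest €86.55; balance after payment €5,280.19.
Month 3: interest €54.12; balance after payment €2,084.31.
Month 4: interest €21.36; balance after payment €0.00.

4 payments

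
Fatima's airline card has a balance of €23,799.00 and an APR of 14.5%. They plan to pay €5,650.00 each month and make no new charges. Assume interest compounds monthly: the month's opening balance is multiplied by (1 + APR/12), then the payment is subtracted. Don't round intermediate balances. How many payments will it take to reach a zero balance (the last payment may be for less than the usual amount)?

Monthly rate r = 14.5%/12 = 1.20833% = 0.0120833.
Recurrence: B ← B·(1+r) − €5,650.00.
Month 1: interest €287.57; balance after payment €18,436.57.
Month 2: interest €222.78; balance after payment €13,009.35.
Month 3: interest €157.20; balance after payment €7,516.54.
Month 4: interest €90.82; balance after payment €1,957.37.
Month 5: interest €23.65; balance after payment €0.00.

5 payments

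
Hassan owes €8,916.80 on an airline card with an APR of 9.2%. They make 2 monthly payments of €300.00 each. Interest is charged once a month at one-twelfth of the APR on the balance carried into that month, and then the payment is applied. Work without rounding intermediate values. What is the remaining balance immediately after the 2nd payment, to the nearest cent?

€8,451.75

Monthly rate r = 9.2%/12 = 0.766667% = 0.00766667.
Each month: B ← B·(1+r) − €300.00.
Month 1: interest €68.36; balance after payment €8,685.16.
Month 2: interest €66.59; balance after payment €8,451.75.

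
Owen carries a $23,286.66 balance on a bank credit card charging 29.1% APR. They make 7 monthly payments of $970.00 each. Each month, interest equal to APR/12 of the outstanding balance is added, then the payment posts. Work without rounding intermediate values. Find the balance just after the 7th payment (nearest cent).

Monthly rate r = 29.1%/12 = 2.425% = 0.02425.
Each month: B ← B·(1+r) − $970.00.
Month 1: interest $564.70; balance after payment $22,881.36.
Month 2: interest $554.87; balance after payment $22,466.23.
Month 3: interest $544.81; balance after payment $22,041.04.
Month 4: interest $534.50; balance after payment $21,605.54.
Month 5: interest $523.93; balance after payment $21,159.47.
Month 6: interest $513.12; balance after payment $20,702.59.
Month 7: interest $502.04; balance after payment $20,234.63.

$20,234.63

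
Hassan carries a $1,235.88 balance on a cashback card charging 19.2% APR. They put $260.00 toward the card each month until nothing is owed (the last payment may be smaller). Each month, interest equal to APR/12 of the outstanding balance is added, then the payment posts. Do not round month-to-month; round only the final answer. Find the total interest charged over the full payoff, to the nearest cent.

$59.81

Monthly rate r = 19.2%/12 = 1.6% = 0.016.
Payoff takes n = ⌈−ln(1 − rB₀/P)/ln(1+r)⌉ = ⌈4.983⌉ = 5 payments; the last is $255.69.
Total paid = 4·$260.00 + $255.69 = $1,295.69.
Total interest = total paid − principal = $1,295.69 − $1,235.88 = $59.81.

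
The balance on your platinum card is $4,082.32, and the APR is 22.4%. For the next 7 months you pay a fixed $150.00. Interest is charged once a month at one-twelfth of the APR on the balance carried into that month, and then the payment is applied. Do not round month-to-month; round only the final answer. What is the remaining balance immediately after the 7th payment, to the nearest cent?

Monthly rate r = 22.4%/12 = 1.86667% = 0.0186667.
Each month: B ← B·(1+r) − $150.00.
Month 1: interest $76.20; balance after payment $4,008.52.
Month 2: interest $74.83; balance after payment $3,933.35.
Month 3: interest $73.42; balance after payment $3,856.77.
Month 4: interest $71.99; balance after payment $3,778.76.
Month 5: interest $70.54; balance after payment $3,699.30.
Month 6: interest $69.05; balance after payment $3,618.36.
Month 7: interest $67.54; balance after payment $3,535.90.

$3,535.90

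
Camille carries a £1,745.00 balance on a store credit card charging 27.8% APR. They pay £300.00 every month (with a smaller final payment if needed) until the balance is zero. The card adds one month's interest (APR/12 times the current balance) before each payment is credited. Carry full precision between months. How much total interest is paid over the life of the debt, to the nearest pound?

£152

Monthly rate r = 27.8%/12 = 2.31667% = 0.0231667.
Payoff takes n = ⌈−ln(1 − rB₀/P)/ln(1+r)⌉ = ⌈6.320⌉ = 7 payments; the last is £96.71.
Total paid = 6·£300.00 + £96.71 = £1,896.71.
Total interest = total paid − principal = £1,896.71 − £1,745.00 = £151.71.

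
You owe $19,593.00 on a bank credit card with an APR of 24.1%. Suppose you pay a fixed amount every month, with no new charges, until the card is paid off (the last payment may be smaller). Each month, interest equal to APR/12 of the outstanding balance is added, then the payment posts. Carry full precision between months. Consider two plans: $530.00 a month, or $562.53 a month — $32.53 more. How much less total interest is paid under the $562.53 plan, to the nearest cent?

$2,141.93

Monthly rate r = 24.1%/12 = 2.00833% = 0.0200833.
At $530.00/mo: n = ⌈−ln(1 − rB₀/P)/ln(1+r)⌉ = 69 payments (last $117.26); total interest = total paid − $19,593.00 = $16,564.26.
At $562.53/mo: 61 payments (last $263.53); total interest $14,422.33.
Interest saved = $16,564.26 − $14,422.33 = $2,141.93.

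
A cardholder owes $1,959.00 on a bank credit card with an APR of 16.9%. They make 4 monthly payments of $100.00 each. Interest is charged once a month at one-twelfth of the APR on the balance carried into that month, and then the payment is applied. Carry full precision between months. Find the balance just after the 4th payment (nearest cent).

Monthly rate r = 16.9%/12 = 1.40833% = 0.0140833.
Each month: B ← B·(1+r) − $100.00.
Month 1: interest $27.59; balance after payment $1,886.59.
Month 2: interest $26.57; balance after payment $1,813.16.
Month 3: interest $25.54; balance after payment $1,738.69.
Month 4: interest $24.49; balance after payment $1,663.18.

$1,663.18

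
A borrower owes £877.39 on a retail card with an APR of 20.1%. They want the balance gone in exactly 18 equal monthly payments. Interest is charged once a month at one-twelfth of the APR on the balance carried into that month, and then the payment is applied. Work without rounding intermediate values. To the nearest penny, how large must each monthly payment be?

£56.86

Monthly rate r = 20.1%/12 = 1.675% = 0.01675.
Level-payment amortization: P = B₀·r / (1 − (1+r)^(−n)) = 877.39·0.01675 / (1 − 1.01675^(−18)).
Denominator 1 − (1+r)^(−18) = 0.258442655.
P = 14.6963 / 0.258442655 ≈ 56.86.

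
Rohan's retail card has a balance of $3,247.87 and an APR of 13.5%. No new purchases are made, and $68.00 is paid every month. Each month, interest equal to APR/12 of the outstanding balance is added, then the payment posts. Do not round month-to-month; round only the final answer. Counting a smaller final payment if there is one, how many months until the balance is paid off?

69 payments

Monthly rate r = 13.5%/12 = 1.125% = 0.01125.
Recurrence: B ← B·(1+r) − $68.00.
Month 1: interest $36.54; balance after payment $3,216.41.
Month 2: interest $36.18; balance after payment $3,184.59.
Closed form: n = −ln(1 − rB₀/P)/ln(1+r) = −ln(0.46267)/ln(1.01125) ≈ 68.895, so the balance reaches zero during payment 69.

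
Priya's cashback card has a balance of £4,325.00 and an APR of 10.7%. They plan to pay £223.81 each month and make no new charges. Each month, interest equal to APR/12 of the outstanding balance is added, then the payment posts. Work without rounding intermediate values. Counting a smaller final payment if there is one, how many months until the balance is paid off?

Monthly rate r = 10.7%/12 = 0.891667% = 0.00891667.
Recurrence: B ← B·(1+r) − £223.81.
Month 1: interest £38.56; balance after payment £4,139.75.
Month 2: interest £36.91; balance after payment £3,952.86.
Closed form: n = −ln(1 − rB₀/P)/ln(1+r) = −ln(0.82769)/ln(1.00892) ≈ 21.304, so the balance reaches zero during payment 22.

22 months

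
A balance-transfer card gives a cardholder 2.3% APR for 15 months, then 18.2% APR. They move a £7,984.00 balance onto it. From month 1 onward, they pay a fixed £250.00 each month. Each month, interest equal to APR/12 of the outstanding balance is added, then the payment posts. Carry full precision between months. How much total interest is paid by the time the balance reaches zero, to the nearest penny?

Promo months 1–15 at r₀ = 2.3%/12 = 0.00191667; months 16+ at r₁ = 18.2%/12 = 0.0151667.
After month 15: iterate B ← B·(1+r₀) − £250.00 for 15 months → £4,415.91.
Then at r₁ with £250.00/mo: n₂ = −ln(1 − r₁·B/P)/ln(1+r₁) ≈ 20.72 → 21 more payments.
Total paid = 35·£250.00 + £179.42 = £8,929.42; interest = £8,929.42 − £7,984.00 = £945.42.

£945.42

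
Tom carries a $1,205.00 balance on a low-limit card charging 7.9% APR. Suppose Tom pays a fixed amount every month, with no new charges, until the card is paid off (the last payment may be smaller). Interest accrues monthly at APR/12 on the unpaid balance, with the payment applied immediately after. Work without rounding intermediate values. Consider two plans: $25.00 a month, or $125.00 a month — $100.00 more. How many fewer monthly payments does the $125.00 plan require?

49 fewer payments

Monthly rate r = 7.9%/12 = 0.658333% = 0.00658333.
At $25.00/mo: n = ⌈−ln(1 − rB₀/P)/ln(1+r)⌉ = 59 payments (last $4.36); total interest = total paid − $1,205.00 = $249.36.
At $125.00/mo: 10 payments (last $124.03); total interest $44.03.
Payments saved = 59 − 10 = 49.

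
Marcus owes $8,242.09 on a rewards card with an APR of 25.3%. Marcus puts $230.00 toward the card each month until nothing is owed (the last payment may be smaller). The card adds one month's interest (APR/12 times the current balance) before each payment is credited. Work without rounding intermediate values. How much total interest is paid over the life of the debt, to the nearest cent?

$7,286.94

Monthly rate r = 25.3%/12 = 2.10833% = 0.0210833.
Payoff takes n = ⌈−ln(1 − rB₀/P)/ln(1+r)⌉ = ⌈67.515⌉ = 68 payments; the last is $119.03.
Total paid = 67·$230.00 + $119.03 = $15,529.03.
Total interest = total paid − principal = $15,529.03 − $8,242.09 = $7,286.94.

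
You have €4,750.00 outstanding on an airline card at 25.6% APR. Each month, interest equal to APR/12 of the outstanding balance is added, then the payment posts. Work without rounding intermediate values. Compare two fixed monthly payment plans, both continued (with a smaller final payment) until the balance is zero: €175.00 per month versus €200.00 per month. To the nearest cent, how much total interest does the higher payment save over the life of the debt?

€478.07

Monthly rate r = 25.6%/12 = 2.13333% = 0.0213333.
At €175.00/mo: n = ⌈−ln(1 − rB₀/P)/ln(1+r)⌉ = 41 payments (last €173.10); total interest = total paid − €4,750.00 = €2,423.10.
At €200.00/mo: 34 payments (last €95.03); total interest €1,945.03.
Interest saved = €2,423.10 − €1,945.03 = €478.07.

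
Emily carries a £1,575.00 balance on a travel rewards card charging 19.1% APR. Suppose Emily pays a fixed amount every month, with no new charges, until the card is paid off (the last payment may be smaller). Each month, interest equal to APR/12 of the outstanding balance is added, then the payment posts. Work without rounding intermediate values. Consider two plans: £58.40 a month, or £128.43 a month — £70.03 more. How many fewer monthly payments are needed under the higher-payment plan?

Monthly rate r = 19.1%/12 = 1.59167% = 0.0159167.
At £58.40/mo: n = ⌈−ln(1 − rB₀/P)/ln(1+r)⌉ = 36 payments (last £30.16); total interest = total paid − £1,575.00 = £499.16.
At £128.43/mo: 14 payments (last £96.70); total interest £191.29.
Payments saved = 36 − 14 = 22.

22 fewer payments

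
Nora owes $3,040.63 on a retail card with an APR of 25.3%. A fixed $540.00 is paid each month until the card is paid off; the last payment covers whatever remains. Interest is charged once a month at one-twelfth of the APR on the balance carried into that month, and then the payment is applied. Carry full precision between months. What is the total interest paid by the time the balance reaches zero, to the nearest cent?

Monthly rate r = 25.3%/12 = 2.10833% = 0.0210833.
Payoff takes n = ⌈−ln(1 − rB₀/P)/ln(1+r)⌉ = ⌈6.057⌉ = 7 payments; the last is $31.11.
Total paid = 6·$540.00 + $31.11 = $3,271.11.
Total interest = total paid − principal = $3,271.11 − $3,040.63 = $230.48.

$230.48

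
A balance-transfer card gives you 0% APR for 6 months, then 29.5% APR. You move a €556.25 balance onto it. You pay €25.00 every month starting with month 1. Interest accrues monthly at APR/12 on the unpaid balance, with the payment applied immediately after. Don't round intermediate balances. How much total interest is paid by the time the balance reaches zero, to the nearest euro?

€119

Promo months 1–6 at r₀ = 0%/12 = 0; months 7+ at r₁ = 29.5%/12 = 0.0245833.
After month 6 (no interest yet): B = €556.25 − 6·€25.00 = €406.25.
Then at r₁ with €25.00/mo: n₂ = −ln(1 − r₁·B/P)/ln(1+r₁) ≈ 21.00 → 21 more payments.
Total paid = 26·€25.00 + €24.95 = €674.95; interest = €674.95 − €556.25 = €118.70.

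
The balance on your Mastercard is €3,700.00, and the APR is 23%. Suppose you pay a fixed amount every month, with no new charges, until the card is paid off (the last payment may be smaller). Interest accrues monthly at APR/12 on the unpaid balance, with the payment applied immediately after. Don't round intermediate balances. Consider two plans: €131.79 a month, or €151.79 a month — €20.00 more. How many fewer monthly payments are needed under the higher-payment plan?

7 fewer payments

Monthly rate r = 23%/12 = 1.91667% = 0.0191667.
At €131.79/mo: n = ⌈−ln(1 − rB₀/P)/ln(1+r)⌉ = 41 payments (last €90.53); total interest = total paid − €3,700.00 = €1,662.13.
At €151.79/mo: 34 payments (last €24.97); total interest €1,334.04.
Payments saved = 41 − 34 = 7.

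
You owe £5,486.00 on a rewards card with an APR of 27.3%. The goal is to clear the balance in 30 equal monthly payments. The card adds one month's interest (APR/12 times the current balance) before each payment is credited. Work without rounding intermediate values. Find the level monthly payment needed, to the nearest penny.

Monthly rate r = 27.3%/12 = 2.275% = 0.02275.
Level-payment amortization: P = B₀·r / (1 − (1+r)^(−n)) = 5486.00·0.02275 / (1 − 1.02275^(−30)).
Denominator 1 − (1+r)^(−30) = 0.490768389.
P = 124.806 / 0.490768389 ≈ 254.31.

£254.31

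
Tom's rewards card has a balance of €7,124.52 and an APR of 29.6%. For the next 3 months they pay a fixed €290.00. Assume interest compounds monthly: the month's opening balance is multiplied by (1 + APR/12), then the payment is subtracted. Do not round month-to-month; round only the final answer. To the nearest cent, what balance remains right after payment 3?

€6,773.21

Monthly rate r = 29.6%/12 = 2.46667% = 0.0246667.
Each month: B ← B·(1+r) − €290.00.
Month 1: interest €175.74; balance after payment €7,010.26.
Month 2: interest €172.92; balance after payment €6,893.18.
Month 3: interest €170.03; balance after payment €6,773.21.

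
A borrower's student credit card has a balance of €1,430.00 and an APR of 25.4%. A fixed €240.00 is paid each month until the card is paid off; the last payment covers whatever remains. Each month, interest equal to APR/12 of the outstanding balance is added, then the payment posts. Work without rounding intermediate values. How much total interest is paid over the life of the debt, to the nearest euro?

€115

Monthly rate r = 25.4%/12 = 2.11667% = 0.0211667.
Payoff takes n = ⌈−ln(1 − rB₀/P)/ln(1+r)⌉ = ⌈6.436⌉ = 7 payments; the last is €105.29.
Total paid = 6·€240.00 + €105.29 = €1,545.29.
Total interest = total paid − principal = €1,545.29 − €1,430.00 = €115.29.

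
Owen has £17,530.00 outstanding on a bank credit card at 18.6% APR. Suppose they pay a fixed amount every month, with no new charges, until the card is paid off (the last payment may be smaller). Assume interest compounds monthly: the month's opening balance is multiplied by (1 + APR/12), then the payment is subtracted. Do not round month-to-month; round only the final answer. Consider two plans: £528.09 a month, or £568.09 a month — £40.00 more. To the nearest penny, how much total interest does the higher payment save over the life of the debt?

Monthly rate r = 18.6%/12 = 1.55% = 0.0155.
At £528.09/mo: n = ⌈−ln(1 − rB₀/P)/ln(1+r)⌉ = 47 payments (last £518.33); total interest = total paid − £17,530.00 = £7,280.47.
At £568.09/mo: 43 payments (last £172.59); total interest £6,502.37.
Interest saved = £7,280.47 − £6,502.37 = £778.10.

£778.10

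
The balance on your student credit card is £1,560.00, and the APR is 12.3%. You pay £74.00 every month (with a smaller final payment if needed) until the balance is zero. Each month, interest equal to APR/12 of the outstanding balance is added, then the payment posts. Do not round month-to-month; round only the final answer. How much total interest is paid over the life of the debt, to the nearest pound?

£207

Monthly rate r = 12.3%/12 = 1.025% = 0.01025.
Payoff takes n = ⌈−ln(1 − rB₀/P)/ln(1+r)⌉ = ⌈23.873⌉ = 24 payments; the last is £64.62.
Total paid = 23·£74.00 + £64.62 = £1,766.62.
Total interest = total paid − principal = £1,766.62 − £1,560.00 = £206.62.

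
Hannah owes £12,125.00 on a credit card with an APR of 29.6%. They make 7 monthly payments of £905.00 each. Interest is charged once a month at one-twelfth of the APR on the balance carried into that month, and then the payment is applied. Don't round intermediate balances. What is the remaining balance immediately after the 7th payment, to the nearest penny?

£7,556.49

Monthly rate r = 29.6%/12 = 2.46667% = 0.0246667.
Each month: B ← B·(1+r) − £905.00.
Month 1: interest £299.08; balance after payment £11,519.08.
Month 2: interest £284.14; balance after payment £10,898.22.
Month 3: interest £268.82; balance after payment £10,262.04.
Month 4: interest £253.13; balance after payment £9,610.17.
Month 5: interest £237.05; balance after payment £8,942.22.
Month 6: interest £220.57; balance after payment £8,257.80.
Month 7: interest £203.69; balance after payment £7,556.49.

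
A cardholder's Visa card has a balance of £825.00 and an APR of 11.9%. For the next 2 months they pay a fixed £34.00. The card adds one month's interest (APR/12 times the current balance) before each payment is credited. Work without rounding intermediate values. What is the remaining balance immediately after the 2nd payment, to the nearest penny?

Monthly rate r = 11.9%/12 = 0.991667% = 0.00991667.
Each month: B ← B·(1+r) − £34.00.
Month 1: interest £8.18; balance after payment £799.18.
Month 2: interest £7.93; balance after payment £773.11.

£773.11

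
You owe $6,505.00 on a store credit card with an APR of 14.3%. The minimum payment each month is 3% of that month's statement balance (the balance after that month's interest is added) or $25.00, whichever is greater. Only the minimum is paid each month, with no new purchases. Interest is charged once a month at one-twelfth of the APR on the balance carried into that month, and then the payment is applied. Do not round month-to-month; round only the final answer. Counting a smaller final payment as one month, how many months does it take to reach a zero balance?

154 months

Monthly rate r = 14.3%/12 = 1.19167% = 0.0119167.
While 3% of the post-interest balance exceeds $25.00, each month B ← (B·(1+r))·(1 − 0.03), i.e. B shrinks by the factor (1+r)·0.97 = 0.98156.
This holds for months 1–112. Entering month 113 the balance is $808.90; 3% of the post-interest balance is now below $25.00, so the flat $25.00 minimum applies from here.
From month 113 a fixed $25.00 at rate r clears $808.90 in 42 more payments. Total: 112 + 42 = 154 months.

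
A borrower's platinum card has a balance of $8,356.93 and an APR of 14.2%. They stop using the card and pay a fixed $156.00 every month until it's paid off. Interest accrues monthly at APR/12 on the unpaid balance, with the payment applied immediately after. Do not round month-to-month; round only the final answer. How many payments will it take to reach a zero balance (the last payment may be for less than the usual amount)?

Monthly rate r = 14.2%/12 = 1.18333% = 0.0118333.
Recurrence: B ← B·(1+r) − $156.00.
Month 1: interest $98.89; balance after payment $8,299.82.
Month 2: interest $98.21; balance after payment $8,242.03.
Closed form: n = −ln(1 − rB₀/P)/ln(1+r) = −ln(0.36609)/ln(1.01183) ≈ 85.421, so the balance reaches zero during payment 86.

86 months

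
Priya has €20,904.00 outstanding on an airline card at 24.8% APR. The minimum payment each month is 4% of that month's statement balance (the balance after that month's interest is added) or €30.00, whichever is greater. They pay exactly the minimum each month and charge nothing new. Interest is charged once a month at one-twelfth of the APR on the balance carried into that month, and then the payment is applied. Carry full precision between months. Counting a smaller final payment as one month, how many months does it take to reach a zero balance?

199 months

Monthly rate r = 24.8%/12 = 2.06667% = 0.0206667.
While 4% of the post-interest balance exceeds €30.00, each month B ← (B·(1+r))·(1 − 0.04), i.e. B shrinks by the factor (1+r)·0.96 = 0.97984.
This holds for months 1–165. Entering month 166 the balance is €725.82; 4% of the post-interest balance is now below €30.00, so the flat €30.00 minimum applies from here.
From month 166 a fixed €30.00 at rate r clears €725.82 in 34 more payments. Total: 165 + 34 = 199 months.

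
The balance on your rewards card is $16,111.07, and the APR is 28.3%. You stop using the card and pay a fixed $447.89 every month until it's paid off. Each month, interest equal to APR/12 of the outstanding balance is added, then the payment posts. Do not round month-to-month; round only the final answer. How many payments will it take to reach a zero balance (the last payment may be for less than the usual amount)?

Monthly rate r = 28.3%/12 = 2.35833% = 0.0235833.
Recurrence: B ← B·(1+r) − $447.89.
Month 1: interest $379.95; balance after payment $16,043.13.
Month 2: interest $378.35; balance after payment $15,973.59.
Closed form: n = −ln(1 − rB₀/P)/ln(1+r) = −ln(0.15168)/ln(1.02358) ≈ 80.909, so the balance reaches zero during payment 81.

81 payments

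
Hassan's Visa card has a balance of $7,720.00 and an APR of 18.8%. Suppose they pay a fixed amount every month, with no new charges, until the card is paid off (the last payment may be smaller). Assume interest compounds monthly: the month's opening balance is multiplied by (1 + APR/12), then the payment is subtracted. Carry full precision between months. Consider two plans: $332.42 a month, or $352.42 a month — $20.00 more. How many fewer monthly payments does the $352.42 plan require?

Monthly rate r = 18.8%/12 = 1.56667% = 0.0156667.
At $332.42/mo: n = ⌈−ln(1 − rB₀/P)/ln(1+r)⌉ = 30 payments (last $32.07); total interest = total paid − $7,720.00 = $1,952.25.
At $352.42/mo: 28 payments (last $14.58); total interest $1,809.92.
Payments saved = 30 − 28 = 2.

2 fewer payments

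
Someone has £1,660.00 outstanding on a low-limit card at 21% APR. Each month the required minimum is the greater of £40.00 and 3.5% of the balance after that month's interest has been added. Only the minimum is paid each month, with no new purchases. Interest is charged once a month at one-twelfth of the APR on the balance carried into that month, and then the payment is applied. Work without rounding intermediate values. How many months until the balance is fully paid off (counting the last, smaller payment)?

Monthly rate r = 21%/12 = 1.75% = 0.0175.
While 3.5% of the post-interest balance exceeds £40.00, each month B ← (B·(1+r))·(1 − 0.035), i.e. B shrinks by the factor (1+r)·0.965 = 0.98189.
This holds for months 1–22. Entering month 23 the balance is £1,110.37; 3.5% of the post-interest balance is now below £40.00, so the flat £40.00 minimum applies from here.
From month 23 a fixed £40.00 at rate r clears £1,110.37 in 39 more payments. Total: 22 + 39 = 61 months.

61 months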